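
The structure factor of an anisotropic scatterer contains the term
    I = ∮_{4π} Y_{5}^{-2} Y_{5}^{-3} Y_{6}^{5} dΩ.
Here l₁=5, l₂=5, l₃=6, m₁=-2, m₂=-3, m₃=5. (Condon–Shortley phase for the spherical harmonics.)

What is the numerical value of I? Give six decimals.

Rules hold: Σm=0, L=16 even, 0≤6≤10.
N = 11·11·13 = 1573
Δ = 4!·6!·6!/17! = 1/28588560
Racah Σ t=0..4: t=0:+1/345600 t=1:−1/13824 t=2:+1/5184 t=3:−1/13824 t=4:+1/345600 = 7/129600
⇒ 3j(5 5 6; 0 0 0)² = 80/7293, sgn +1
Racah Σ t=1..2: t=1:−1/518400 t=2:+1/345600 = 1/1036800
⇒ 3j(5 5 6; -2 -3 5)² = 7/2210, sgn -1
4πI² = N·(3j₀)²·(3jₘ)² = 616/11271
I = -1·√(0.0546535/4π) = -0.06594839

-0.065948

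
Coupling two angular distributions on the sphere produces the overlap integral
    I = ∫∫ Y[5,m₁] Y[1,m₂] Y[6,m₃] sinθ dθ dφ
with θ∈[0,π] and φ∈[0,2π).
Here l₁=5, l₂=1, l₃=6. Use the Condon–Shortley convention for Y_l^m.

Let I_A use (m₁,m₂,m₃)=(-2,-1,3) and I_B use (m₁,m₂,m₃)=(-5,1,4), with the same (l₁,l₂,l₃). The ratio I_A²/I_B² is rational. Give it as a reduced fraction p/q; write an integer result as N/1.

Shared (l₁,l₂,l₃)=(5,1,6): N and (l;000)² cancel in I_A²/I_B².
A: Δ = 0!·10!·2!/13! = 1/858; Racah Σ t=0..0: t=0:+1/60480 = 1/60480; ⇒ 3j(5 1 6; -2 -1 3)² = 6/143, sgn -1
B: Δ = 0!·10!·2!/13! = 1/858; Racah Σ t=0..0: t=0:+1/7257600 = 1/7257600; ⇒ 3j(5 1 6; -5 1 4)² = 1/858, sgn +1
I_A²/I_B² = (6/143)/(1/858) = 36/1

36/1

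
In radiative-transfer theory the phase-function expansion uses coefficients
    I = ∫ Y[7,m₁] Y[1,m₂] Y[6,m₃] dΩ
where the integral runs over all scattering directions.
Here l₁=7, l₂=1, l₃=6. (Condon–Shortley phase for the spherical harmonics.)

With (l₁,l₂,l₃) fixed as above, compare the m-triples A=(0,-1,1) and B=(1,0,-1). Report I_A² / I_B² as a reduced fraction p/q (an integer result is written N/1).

Shared (l₁,l₂,l₃)=(7,1,6): N and (l;000)² cancel in I_A²/I_B².
A: Δ = 2!·12!·0!/15! = 1/1365; Racah Σ t=0..0: t=0:+1/1209600 = 1/1209600; ⇒ 3j(7 1 6; 0 -1 1)² = 1/65, sgn -1
B: Δ = 2!·12!·0!/15! = 1/1365; Racah Σ t=1..1: t=1:−1/604800 = -1/604800; ⇒ 3j(7 1 6; 1 0 -1)² = 16/455, sgn +1
I_A²/I_B² = (1/65)/(16/455) = 7/16

7/16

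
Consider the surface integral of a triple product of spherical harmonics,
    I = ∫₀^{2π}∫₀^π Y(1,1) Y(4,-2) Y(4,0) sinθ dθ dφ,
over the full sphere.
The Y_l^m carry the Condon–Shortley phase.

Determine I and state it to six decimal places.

m-sum = 1 − 2 + 0 = -1 ≠ 0 ⇒ I = 0

0.000000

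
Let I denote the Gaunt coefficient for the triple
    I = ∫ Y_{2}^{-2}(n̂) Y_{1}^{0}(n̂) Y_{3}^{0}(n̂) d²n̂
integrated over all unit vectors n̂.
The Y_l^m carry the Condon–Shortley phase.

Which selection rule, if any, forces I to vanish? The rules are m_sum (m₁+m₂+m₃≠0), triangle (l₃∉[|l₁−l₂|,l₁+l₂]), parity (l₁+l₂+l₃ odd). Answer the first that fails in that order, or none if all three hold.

azimuthal sum: -2 + 0 + 0 = -2  ✗
1 ≤ 3 ≤ 3 (triangle on l)
L = 2 + 1 + 3 = 6 (even)

m_sum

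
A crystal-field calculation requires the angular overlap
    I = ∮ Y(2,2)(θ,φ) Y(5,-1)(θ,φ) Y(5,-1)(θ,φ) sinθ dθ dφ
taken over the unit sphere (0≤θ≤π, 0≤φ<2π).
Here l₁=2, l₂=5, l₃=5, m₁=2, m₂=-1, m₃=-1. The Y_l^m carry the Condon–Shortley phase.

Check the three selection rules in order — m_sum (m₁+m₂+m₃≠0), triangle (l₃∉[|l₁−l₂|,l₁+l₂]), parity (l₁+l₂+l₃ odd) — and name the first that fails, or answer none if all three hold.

azimuthal sum: 2 − 1 − 1 = 0  ✓
3 ≤ 5 ≤ 7 (triangle on l)  ✓
L = 2 + 5 + 5 = 12 (even)  ✓

none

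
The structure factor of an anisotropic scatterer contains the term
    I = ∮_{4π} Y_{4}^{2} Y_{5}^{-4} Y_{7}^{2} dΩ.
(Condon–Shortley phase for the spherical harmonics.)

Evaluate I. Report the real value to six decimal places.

-0.139414

Checks pass: Σm=0; 16 even; l₃=7∈[1,9].
(2·4+1)(2·5+1)(2·7+1) = 1485
Δ: 2! 6! 8! / 17! → 1/6126120
sum: t=0:+1/69120 t=1:−1/20736 t=2:+1/69120 = -1/51840
3j²(4 5 7; 0 0 0) = Δ·Π!·Σ² = 280/21879  (sign +1)
sum: t=0:+1/483840 t=1:−1/4838400 = 1/537600
3j²(4 5 7; 2 -4 2) = Δ·Π!·Σ² = 2187/170170  (sign -1)
combine: 4πI² = 1485·280/21879·2187/170170 = 131220/537251
take √, sign -1: I = -0.13941403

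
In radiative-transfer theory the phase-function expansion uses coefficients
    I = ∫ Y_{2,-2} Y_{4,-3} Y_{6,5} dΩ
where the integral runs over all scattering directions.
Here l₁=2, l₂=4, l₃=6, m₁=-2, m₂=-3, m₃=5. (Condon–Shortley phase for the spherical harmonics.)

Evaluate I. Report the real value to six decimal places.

Rules hold: Σm=0, L=12 even, 2≤6≤6.
N = 5·9·13 = 585
Δ = 0!·4!·8!/13! = 1/6435
Racah Σ t=0..0: t=0:+1/2304 = 1/2304
⇒ 3j(2 4 6; 0 0 0)² = 5/143, sgn +1
Racah Σ t=0..0: t=0:+1/120960 = 1/120960
⇒ 3j(2 4 6; -2 -3 5)² = 2/39, sgn -1
4πI² = N·(3j₀)²·(3jₘ)² = 150/143
I = -1·√(1.04895/4π) = -0.28891672

-0.288917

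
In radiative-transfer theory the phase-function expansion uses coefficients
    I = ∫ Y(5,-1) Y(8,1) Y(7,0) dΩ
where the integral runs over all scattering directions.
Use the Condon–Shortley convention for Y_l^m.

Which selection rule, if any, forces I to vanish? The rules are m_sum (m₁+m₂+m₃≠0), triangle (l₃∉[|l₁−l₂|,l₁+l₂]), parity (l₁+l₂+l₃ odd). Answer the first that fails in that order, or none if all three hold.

azimuthal sum: -1 + 1 + 0 = 0  ✓
3 ≤ 7 ≤ 13 (triangle on l)  ✓
L = 5 + 8 + 7 = 20 (even)  ✓

none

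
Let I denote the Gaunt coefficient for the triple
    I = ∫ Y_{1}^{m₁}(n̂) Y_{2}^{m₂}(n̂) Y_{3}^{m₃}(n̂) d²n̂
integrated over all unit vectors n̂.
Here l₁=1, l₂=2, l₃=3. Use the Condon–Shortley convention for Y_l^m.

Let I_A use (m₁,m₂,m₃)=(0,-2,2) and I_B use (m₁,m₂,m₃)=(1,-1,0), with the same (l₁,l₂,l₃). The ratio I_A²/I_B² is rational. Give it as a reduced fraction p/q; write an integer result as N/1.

5/3

l's match ⇒ only the (l;m) 3-j factors differ between A and B.
A: triangle coeff Δ(1,2,3) = 1/105; Σ_t [0,0]: t=0:+1/24 = 1/24; (3j)²=1/21 [(1 2 3; 0 -2 2)], sign=-1
B: triangle coeff Δ(1,2,3) = 1/105; Σ_t [0,0]: t=0:+1/12 = 1/12; (3j)²=1/35 [(1 2 3; 1 -1 0)], sign=-1
I_A²/I_B² = (1/21)/(1/35) = 5/3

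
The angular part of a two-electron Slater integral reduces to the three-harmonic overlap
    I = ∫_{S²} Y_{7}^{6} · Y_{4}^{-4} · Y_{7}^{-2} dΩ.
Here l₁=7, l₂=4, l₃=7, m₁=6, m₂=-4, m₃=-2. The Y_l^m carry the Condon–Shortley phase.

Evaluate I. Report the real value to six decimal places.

Checks pass: Σm=0; 18 even; l₃=7∈[3,11].
(2·7+1)(2·4+1)(2·7+1) = 2025
Δ: 4! 10! 4! / 19! → 1/58198140
sum: t=0:+1/17418240 t=1:−1/622080 t=2:+1/230400 t=3:−1/622080 t=4:+1/17418240 = 1/806400
3j²(7 4 7; 0 0 0) = Δ·Π!·Σ² = 2268/230945  (sign -1)
sum: t=0:+1/209018880 = 1/209018880
3j²(7 4 7; 6 -4 -2) = Δ·Π!·Σ² = 25/5814  (sign -1)
combine: 4πI² = 2025·2268/230945·25/5814 = 1275750/14919047
take √, sign +1: I = 0.08249114

0.082491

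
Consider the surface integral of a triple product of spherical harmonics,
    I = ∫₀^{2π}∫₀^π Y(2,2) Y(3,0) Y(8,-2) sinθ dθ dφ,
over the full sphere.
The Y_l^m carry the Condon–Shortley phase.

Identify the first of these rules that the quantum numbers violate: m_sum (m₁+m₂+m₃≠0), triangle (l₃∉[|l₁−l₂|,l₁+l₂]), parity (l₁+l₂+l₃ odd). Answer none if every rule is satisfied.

triangle

azimuthal sum: 2 + 0 − 2 = 0  ✓
1 ≤ 8 ≤ 5 (triangle on l)  ✗
L = 2 + 3 + 8 = 13 (odd)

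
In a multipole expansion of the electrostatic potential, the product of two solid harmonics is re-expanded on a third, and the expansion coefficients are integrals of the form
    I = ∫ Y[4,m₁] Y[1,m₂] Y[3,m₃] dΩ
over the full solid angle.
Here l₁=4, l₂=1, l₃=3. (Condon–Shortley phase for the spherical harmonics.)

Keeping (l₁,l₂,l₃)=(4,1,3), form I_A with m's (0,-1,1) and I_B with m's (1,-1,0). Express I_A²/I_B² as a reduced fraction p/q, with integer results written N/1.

3/5

Shared (l₁,l₂,l₃)=(4,1,3): N and (l;000)² cancel in I_A²/I_B².
A: Δ = 2!·6!·0!/9! = 1/252; Racah Σ t=0..0: t=0:+1/96 = 1/96; ⇒ 3j(4 1 3; 0 -1 1)² = 1/42, sgn +1
B: Δ = 2!·6!·0!/9! = 1/252; Racah Σ t=0..0: t=0:+1/72 = 1/72; ⇒ 3j(4 1 3; 1 -1 0)² = 5/126, sgn -1
I_A²/I_B² = (1/42)/(5/126) = 3/5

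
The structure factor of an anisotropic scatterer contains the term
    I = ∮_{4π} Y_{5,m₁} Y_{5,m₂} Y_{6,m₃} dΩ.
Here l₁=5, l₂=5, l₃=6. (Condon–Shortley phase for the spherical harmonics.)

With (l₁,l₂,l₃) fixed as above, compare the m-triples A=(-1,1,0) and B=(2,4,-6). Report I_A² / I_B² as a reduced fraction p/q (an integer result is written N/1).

4/77

Shared (l₁,l₂,l₃)=(5,5,6): N and (l;000)² cancel in I_A²/I_B².
A: Δ = 4!·6!·6!/17! = 1/28588560; Racah Σ t=0..4: t=0:+1/12441600 t=1:−1/86400 t=2:+1/9216 t=3:−1/7776 t=4:+1/55296 = -7/518400; ⇒ 3j(5 5 6; -1 1 0)² = 12/12155, sgn -1
B: Δ = 4!·6!·6!/17! = 1/28588560; Racah Σ t=3..3: t=3:−1/3110400 = -1/3110400; ⇒ 3j(5 5 6; 2 4 -6)² = 21/1105, sgn -1
I_A²/I_B² = (12/12155)/(21/1105) = 4/77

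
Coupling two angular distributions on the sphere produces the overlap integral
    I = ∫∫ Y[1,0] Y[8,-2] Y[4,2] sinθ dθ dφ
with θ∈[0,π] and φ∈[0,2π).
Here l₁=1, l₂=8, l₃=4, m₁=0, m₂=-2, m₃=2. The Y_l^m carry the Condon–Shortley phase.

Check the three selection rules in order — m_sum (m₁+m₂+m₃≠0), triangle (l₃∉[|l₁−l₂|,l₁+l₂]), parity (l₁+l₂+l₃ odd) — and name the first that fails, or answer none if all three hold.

Σmᵢ = 0  ✓
l₃∈[|l₁−l₂|,l₁+l₂]=[7,9], have l₃=4  ✗
Σlᵢ = 13 ⇒ odd

triangle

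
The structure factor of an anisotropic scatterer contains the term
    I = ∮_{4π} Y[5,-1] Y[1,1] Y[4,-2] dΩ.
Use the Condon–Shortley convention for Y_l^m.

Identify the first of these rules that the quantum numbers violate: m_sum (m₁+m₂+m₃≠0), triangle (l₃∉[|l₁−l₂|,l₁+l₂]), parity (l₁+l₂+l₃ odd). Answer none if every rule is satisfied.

m₁+m₂+m₃ = -1 + 1 − 2 = -2  ✗
triangle: |5−1|=4 ≤ l₃=4 ≤ 5+1=6
parity: l₁+l₂+l₃ = 10 is even

m_sum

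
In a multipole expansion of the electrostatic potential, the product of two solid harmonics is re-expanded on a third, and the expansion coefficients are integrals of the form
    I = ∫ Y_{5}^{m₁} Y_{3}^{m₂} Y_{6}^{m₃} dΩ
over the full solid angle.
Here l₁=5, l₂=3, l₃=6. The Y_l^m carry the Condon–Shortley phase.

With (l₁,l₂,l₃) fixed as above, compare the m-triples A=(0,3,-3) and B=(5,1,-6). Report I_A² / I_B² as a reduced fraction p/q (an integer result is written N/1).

Shared (l₁,l₂,l₃)=(5,3,6): N and (l;000)² cancel in I_A²/I_B².
A: Δ = 2!·8!·4!/15! = 1/675675; Racah Σ t=2..2: t=2:+1/34560 = 1/34560; ⇒ 3j(5 3 6; 0 3 -3)² = 4/143, sgn -1
B: Δ = 2!·8!·4!/15! = 1/675675; Racah Σ t=0..0: t=0:+1/1935360 = 1/1935360; ⇒ 3j(5 3 6; 5 1 -6)² = 3/91, sgn +1
I_A²/I_B² = (4/143)/(3/91) = 28/33

28/33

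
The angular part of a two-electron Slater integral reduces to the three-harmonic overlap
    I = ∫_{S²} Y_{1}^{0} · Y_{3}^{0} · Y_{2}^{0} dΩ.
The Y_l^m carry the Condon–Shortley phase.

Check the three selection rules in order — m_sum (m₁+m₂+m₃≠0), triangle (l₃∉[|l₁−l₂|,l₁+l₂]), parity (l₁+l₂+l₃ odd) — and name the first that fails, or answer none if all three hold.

Σmᵢ = 0  ✓
l₃∈[|l₁−l₂|,l₁+l₂]=[2,4], have l₃=2  ✓
Σlᵢ = 6 ⇒ even  ✓

none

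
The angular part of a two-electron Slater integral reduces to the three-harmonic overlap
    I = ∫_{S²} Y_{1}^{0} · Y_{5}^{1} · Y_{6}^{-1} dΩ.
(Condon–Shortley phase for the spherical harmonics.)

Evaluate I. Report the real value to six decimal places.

Rules hold: Σm=0, L=12 even, 4≤6≤6.
N = 3·11·13 = 429
Δ = 0!·2!·10!/13! = 1/858
Racah Σ t=0..0: t=0:+1/14400 = 1/14400
⇒ 3j(1 5 6; 0 0 0)² = 6/143, sgn +1
Racah Σ t=0..0: t=0:+1/17280 = 1/17280
⇒ 3j(1 5 6; 0 1 -1)² = 35/858, sgn -1
4πI² = N·(3j₀)²·(3jₘ)² = 105/143
I = -1·√(0.734266/4π) = -0.24172507

-0.241725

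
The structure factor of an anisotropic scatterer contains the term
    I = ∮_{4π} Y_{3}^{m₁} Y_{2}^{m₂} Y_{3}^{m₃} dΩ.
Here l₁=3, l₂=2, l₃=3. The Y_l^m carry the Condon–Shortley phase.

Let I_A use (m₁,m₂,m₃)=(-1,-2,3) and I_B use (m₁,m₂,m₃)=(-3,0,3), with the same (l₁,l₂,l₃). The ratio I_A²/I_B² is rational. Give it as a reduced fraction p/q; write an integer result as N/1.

Same 3,2,3: normalisation and zero-m 3j drop out of the ratio.
A: Δ: 2! 4! 2! / 9! → 1/3780; sum: t=0:+1/96 = 1/96; 3j²(3 2 3; -1 -2 3) = Δ·Π!·Σ² = 1/42  (sign +1)
B: Δ: 2! 4! 2! / 9! → 1/3780; sum: t=2:+1/96 = 1/96; 3j²(3 2 3; -3 0 3) = Δ·Π!·Σ² = 5/84  (sign +1)
I_A²/I_B² = (1/42)/(5/84) = 2/5

2/5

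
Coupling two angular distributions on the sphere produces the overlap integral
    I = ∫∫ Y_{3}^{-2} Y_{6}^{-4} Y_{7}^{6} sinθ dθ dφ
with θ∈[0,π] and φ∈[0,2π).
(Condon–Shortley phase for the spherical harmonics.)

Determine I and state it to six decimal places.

Checks pass: Σm=0; 16 even; l₃=7∈[3,9].
(2·3+1)(2·6+1)(2·7+1) = 1365
Δ: 2! 4! 10! / 17! → 1/2042040
sum: t=0:+1/207360 t=1:−1/57600 t=2:+1/207360 = -1/129600
3j²(3 6 7; 0 0 0) = Δ·Π!·Σ² = 168/12155  (sign +1)
sum: t=1:−1/8709120 t=2:+1/43545600 = -1/10886400
3j²(3 6 7; -2 -4 6) = Δ·Π!·Σ² = 8/357  (sign +1)
combine: 4πI² = 1365·168/12155·8/357 = 1344/3179
take √, sign +1: I = 0.18342116

0.183421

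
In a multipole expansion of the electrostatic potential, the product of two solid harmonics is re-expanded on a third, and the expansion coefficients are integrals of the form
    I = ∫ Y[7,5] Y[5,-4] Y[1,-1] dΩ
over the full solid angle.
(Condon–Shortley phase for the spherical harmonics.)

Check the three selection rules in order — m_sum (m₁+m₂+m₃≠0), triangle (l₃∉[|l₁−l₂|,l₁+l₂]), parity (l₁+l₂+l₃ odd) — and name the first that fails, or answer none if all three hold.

m₁+m₂+m₃ = 5 − 4 − 1 = 0  ✓
triangle: |7−5|=2 ≤ l₃=1 ≤ 7+5=12  ✗
parity: l₁+l₂+l₃ = 13 is odd

triangle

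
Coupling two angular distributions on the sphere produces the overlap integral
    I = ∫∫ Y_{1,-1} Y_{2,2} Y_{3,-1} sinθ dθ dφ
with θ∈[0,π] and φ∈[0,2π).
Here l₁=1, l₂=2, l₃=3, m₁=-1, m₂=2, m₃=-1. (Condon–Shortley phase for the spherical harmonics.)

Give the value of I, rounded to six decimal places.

Rules hold: Σm=0, L=6 even, 1≤3≤3.
N = 3·5·7 = 105
Δ = 0!·2!·4!/7! = 1/105
Racah Σ t=0..0: t=0:+1/4 = 1/4
⇒ 3j(1 2 3; 0 0 0)² = 3/35, sgn -1
Racah Σ t=0..0: t=0:+1/48 = 1/48
⇒ 3j(1 2 3; -1 2 -1)² = 1/105, sgn +1
4πI² = N·(3j₀)²·(3jₘ)² = 3/35
I = -1·√(0.0857143/4π) = -0.08258890

-0.082589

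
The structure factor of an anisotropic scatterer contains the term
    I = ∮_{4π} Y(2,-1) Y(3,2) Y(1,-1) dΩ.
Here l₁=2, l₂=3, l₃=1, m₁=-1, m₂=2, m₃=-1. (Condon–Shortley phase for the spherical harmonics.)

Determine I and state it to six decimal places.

0.261169

Checks pass: Σm=0; 6 even; l₃=1∈[1,5].
(2·2+1)(2·3+1)(2·1+1) = 105
Δ: 4! 0! 2! / 7! → 1/105
sum: t=2:+1/4 = 1/4
3j²(2 3 1; 0 0 0) = Δ·Π!·Σ² = 3/35  (sign -1)
sum: t=3:−1/12 = -1/12
3j²(2 3 1; -1 2 -1) = Δ·Π!·Σ² = 2/21  (sign -1)
combine: 4πI² = 105·3/35·2/21 = 6/7
take √, sign +1: I = 0.26116903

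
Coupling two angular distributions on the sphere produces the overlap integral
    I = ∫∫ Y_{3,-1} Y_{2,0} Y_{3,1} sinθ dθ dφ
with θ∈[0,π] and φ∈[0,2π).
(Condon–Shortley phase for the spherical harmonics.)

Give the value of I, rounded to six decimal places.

m-sum 0 ✓  L=8 even ✓  1≤3≤5 ✓
Π(2lᵢ+1) = 7×5×7 = 245
triangle coeff Δ(3,2,3) = 1/3780
Σ_t [0,2]: t=0:+1/24 t=1:−1/4 t=2:+1/24 = -1/6
(3j)²=4/105 [(3 2 3; 0 0 0)], sign=+1
Σ_t [0,2]: t=0:+1/96 t=1:−1/6 t=2:+1/16 = -3/32
(3j)²=3/140 [(3 2 3; -1 0 1)], sign=-1
⇒ 4πI² = 1/5
I = (-1)√(1/5/(4π)) = -0.12615663

-0.126157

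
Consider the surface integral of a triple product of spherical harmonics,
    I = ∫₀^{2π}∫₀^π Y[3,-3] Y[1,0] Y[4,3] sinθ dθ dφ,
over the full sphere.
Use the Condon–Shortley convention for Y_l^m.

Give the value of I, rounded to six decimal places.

Rules hold: Σm=0, L=8 even, 2≤4≤4.
N = 7·3·9 = 189
Δ = 0!·6!·2!/9! = 1/252
Racah Σ t=0..0: t=0:+1/36 = 1/36
⇒ 3j(3 1 4; 0 0 0)² = 4/63, sgn +1
Racah Σ t=0..0: t=0:+1/720 = 1/720
⇒ 3j(3 1 4; -3 0 3)² = 1/36, sgn -1
4πI² = N·(3j₀)²·(3jₘ)² = 1/3
I = -1·√(0.333333/4π) = -0.16286750

-0.162868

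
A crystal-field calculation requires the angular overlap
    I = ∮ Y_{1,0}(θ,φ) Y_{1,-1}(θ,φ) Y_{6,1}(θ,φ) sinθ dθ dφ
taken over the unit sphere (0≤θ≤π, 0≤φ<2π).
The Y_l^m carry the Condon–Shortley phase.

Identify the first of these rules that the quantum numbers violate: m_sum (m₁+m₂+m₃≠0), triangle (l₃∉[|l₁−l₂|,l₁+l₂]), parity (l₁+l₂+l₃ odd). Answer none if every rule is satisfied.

m₁+m₂+m₃ = 0 − 1 + 1 = 0  ✓
triangle: |1−1|=0 ≤ l₃=6 ≤ 1+1=2  ✗
parity: l₁+l₂+l₃ = 8 is even

triangle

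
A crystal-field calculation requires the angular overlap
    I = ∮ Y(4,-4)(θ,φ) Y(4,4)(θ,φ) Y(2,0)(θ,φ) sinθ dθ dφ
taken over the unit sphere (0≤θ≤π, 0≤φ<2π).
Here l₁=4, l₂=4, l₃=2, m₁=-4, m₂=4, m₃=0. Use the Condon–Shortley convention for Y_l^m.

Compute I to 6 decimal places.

-0.229376

Rules hold: Σm=0, L=10 even, 0≤2≤8.
N = 9·9·5 = 405
Δ = 6!·2!·2!/11! = 1/13860
Racah Σ t=2..4: t=2:+1/192 t=3:−1/36 t=4:+1/192 = -5/288
⇒ 3j(4 4 2; 0 0 0)² = 20/693, sgn -1
Racah Σ t=6..6: t=6:+1/2880 = 1/2880
⇒ 3j(4 4 2; -4 4 0)² = 28/495, sgn +1
4πI² = N·(3j₀)²·(3jₘ)² = 80/121
I = -1·√(0.661157/4π) = -0.22937568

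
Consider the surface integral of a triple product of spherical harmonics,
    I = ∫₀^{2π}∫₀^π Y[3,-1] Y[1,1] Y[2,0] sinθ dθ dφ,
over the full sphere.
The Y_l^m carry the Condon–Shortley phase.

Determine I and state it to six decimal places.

Rules hold: Σm=0, L=6 even, 2≤2≤4.
N = 7·3·5 = 105
Δ = 2!·4!·0!/7! = 1/105
Racah Σ t=1..1: t=1:−1/4 = -1/4
⇒ 3j(3 1 2; 0 0 0)² = 3/35, sgn -1
Racah Σ t=2..2: t=2:+1/8 = 1/8
⇒ 3j(3 1 2; -1 1 0)² = 2/35, sgn +1
4πI² = N·(3j₀)²·(3jₘ)² = 18/35
I = -1·√(0.514286/4π) = -0.20230066

-0.202301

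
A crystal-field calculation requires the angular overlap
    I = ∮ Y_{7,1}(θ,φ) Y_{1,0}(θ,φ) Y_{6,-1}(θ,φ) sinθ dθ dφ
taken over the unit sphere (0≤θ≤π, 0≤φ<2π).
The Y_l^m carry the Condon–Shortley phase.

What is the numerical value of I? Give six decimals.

Rules hold: Σm=0, L=14 even, 6≤6≤8.
N = 15·3·13 = 585
Δ = 2!·12!·0!/15! = 1/1365
Racah Σ t=1..1: t=1:−1/518400 = -1/518400
⇒ 3j(7 1 6; 0 0 0)² = 7/195, sgn -1
Racah Σ t=1..1: t=1:−1/604800 = -1/604800
⇒ 3j(7 1 6; 1 0 -1)² = 16/455, sgn +1
4πI² = N·(3j₀)²·(3jₘ)² = 48/65
I = -1·√(0.738462/4π) = -0.24241473

-0.242415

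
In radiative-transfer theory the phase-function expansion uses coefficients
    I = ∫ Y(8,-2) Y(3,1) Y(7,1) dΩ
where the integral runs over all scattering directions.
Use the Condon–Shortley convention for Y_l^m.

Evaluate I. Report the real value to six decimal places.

0.115043

m-sum 0 ✓  L=18 even ✓  5≤7≤11 ✓
Π(2lᵢ+1) = 17×7×15 = 1785
triangle coeff Δ(8,3,7) = 1/5290740
Σ_t [1,3]: t=1:−1/7257600 t=2:+1/2073600 t=3:−1/7257600 = 1/4838400
(3j)²=252/20995 [(8 3 7; 0 0 0)], sign=-1
Σ_t [2,4]: t=2:+1/7741440 t=3:−1/3628800 t=4:+1/24883200 = -37/348364800
(3j)²=1369/176358 [(8 3 7; -2 1 1)], sign=-1
⇒ 4πI² = 172494/1037153
I = (+1)√(172494/1037153/(4π)) = 0.11504312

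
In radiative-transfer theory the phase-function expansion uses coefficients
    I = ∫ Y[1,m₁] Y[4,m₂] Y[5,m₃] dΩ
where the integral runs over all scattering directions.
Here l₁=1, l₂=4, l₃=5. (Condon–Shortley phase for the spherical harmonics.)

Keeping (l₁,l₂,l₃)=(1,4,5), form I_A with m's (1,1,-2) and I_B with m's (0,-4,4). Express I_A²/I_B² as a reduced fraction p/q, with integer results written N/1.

Same 1,4,5: normalisation and zero-m 3j drop out of the ratio.
A: Δ: 0! 2! 8! / 11! → 1/495; sum: t=0:+1/1440 = 1/1440; 3j²(1 4 5; 1 1 -2) = Δ·Π!·Σ² = 7/165  (sign -1)
B: Δ: 0! 2! 8! / 11! → 1/495; sum: t=0:+1/40320 = 1/40320; 3j²(1 4 5; 0 -4 4) = Δ·Π!·Σ² = 1/55  (sign -1)
I_A²/I_B² = (7/165)/(1/55) = 7/3

7/3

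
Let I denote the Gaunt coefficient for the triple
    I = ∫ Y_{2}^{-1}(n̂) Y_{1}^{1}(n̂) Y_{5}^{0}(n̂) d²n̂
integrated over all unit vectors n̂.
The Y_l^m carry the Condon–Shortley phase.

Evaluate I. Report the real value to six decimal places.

|2−1|≤5≤2+1 violated ⇒ I = 0

0.000000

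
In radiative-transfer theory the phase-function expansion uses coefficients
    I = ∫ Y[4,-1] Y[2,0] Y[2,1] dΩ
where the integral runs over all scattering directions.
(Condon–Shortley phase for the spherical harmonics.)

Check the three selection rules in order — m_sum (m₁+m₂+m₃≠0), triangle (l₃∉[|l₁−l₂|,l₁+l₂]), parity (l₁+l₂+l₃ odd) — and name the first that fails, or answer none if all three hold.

none

m₁+m₂+m₃ = -1 + 0 + 1 = 0  ✓
triangle: |4−2|=2 ≤ l₃=2 ≤ 4+2=6  ✓
parity: l₁+l₂+l₃ = 8 is even  ✓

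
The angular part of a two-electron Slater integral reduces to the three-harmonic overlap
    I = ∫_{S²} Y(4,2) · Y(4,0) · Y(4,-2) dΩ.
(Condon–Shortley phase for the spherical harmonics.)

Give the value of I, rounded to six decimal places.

-0.083698

Checks pass: Σm=0; 12 even; l₃=4∈[0,8].
(2·4+1)(2·4+1)(2·4+1) = 729
Δ: 4! 4! 4! / 13! → 1/450450
sum: t=0:+1/13824 t=1:−1/216 t=2:+1/64 t=3:−1/216 t=4:+1/13824 = 5/768
3j²(4 4 4; 0 0 0) = Δ·Π!·Σ² = 18/1001  (sign +1)
sum: t=0:+1/2304 t=1:−1/216 t=2:+1/384 = -11/6912
3j²(4 4 4; 2 0 -2) = Δ·Π!·Σ² = 11/1638  (sign -1)
combine: 4πI² = 729·18/1001·11/1638 = 729/8281
take √, sign -1: I = -0.08369845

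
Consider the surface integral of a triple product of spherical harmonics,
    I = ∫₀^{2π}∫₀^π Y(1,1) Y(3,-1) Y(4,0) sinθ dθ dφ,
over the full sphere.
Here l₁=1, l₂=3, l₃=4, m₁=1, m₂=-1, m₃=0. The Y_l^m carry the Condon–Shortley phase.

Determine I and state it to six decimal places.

0.150786

m-sum 0 ✓  L=8 even ✓  2≤4≤4 ✓
Π(2lᵢ+1) = 3×7×9 = 189
triangle coeff Δ(1,3,4) = 1/252
Σ_t [0,0]: t=0:+1/36 = 1/36
(3j)²=4/63 [(1 3 4; 0 0 0)], sign=+1
Σ_t [0,0]: t=0:+1/96 = 1/96
(3j)²=1/42 [(1 3 4; 1 -1 0)], sign=+1
⇒ 4πI² = 2/7
I = (+1)√(2/7/(4π)) = 0.15078601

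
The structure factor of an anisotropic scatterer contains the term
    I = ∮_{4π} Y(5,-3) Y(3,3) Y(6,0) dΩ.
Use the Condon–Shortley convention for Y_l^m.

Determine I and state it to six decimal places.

Checks pass: Σm=0; 14 even; l₃=6∈[2,8].
(2·5+1)(2·3+1)(2·6+1) = 1001
Δ: 2! 8! 4! / 15! → 1/675675
sum: t=0:+1/8640 t=1:−1/2304 t=2:+1/8640 = -7/34560
3j²(5 3 6; 0 0 0) = Δ·Π!·Σ² = 7/429  (sign -1)
sum: t=2:+1/69120 = 1/69120
3j²(5 3 6; -3 3 0) = Δ·Π!·Σ² = 4/429  (sign +1)
combine: 4πI² = 1001·7/429·4/429 = 196/1287
take √, sign -1: I = -0.11008644

-0.110086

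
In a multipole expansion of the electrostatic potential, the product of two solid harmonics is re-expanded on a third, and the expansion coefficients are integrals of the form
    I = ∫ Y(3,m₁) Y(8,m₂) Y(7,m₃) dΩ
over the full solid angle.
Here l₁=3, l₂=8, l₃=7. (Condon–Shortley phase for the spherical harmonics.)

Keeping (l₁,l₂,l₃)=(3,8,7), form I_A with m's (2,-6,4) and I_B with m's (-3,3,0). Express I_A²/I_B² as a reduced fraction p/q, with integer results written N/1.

Same 3,8,7: normalisation and zero-m 3j drop out of the ratio.
A: Δ: 4! 2! 12! / 19! → 1/5290740; sum: t=0:+1/174182400 t=1:−1/479001600 = 1/273715200; 3j²(3 8 7; 2 -6 4) = Δ·Π!·Σ² = 49/3876  (sign -1)
B: Δ: 4! 2! 12! / 19! → 1/5290740; sum: t=4:+1/29030400 = 1/29030400; 3j²(3 8 7; -3 3 0) = Δ·Π!·Σ² = 165/8398  (sign -1)
I_A²/I_B² = (49/3876)/(165/8398) = 637/990

637/990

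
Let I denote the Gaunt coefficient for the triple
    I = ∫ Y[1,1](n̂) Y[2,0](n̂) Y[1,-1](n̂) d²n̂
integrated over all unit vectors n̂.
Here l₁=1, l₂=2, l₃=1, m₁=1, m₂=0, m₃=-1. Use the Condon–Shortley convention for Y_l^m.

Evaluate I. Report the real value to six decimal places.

0.126157

Checks pass: Σm=0; 4 even; l₃=1∈[1,3].
(2·1+1)(2·2+1)(2·1+1) = 45
Δ: 2! 0! 2! / 5! → 1/30
sum: t=1:−1/1 = -1/1
3j²(1 2 1; 0 0 0) = Δ·Π!·Σ² = 2/15  (sign +1)
sum: t=0:+1/4 = 1/4
3j²(1 2 1; 1 0 -1) = Δ·Π!·Σ² = 1/30  (sign +1)
combine: 4πI² = 45·2/15·1/30 = 1/5
take √, sign +1: I = 0.12615663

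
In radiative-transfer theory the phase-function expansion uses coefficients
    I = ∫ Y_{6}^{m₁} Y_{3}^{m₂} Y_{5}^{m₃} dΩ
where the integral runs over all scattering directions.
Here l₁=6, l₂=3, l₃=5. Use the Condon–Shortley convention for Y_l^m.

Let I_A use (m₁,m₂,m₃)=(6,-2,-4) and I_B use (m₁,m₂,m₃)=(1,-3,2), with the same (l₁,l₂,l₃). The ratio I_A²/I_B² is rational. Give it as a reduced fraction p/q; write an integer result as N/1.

99/49

Shared (l₁,l₂,l₃)=(6,3,5): N and (l;000)² cancel in I_A²/I_B².
A: Δ = 4!·8!·2!/15! = 1/675675; Racah Σ t=0..0: t=0:+1/967680 = 1/967680; ⇒ 3j(6 3 5; 6 -2 -4)² = 3/91, sgn -1
B: Δ = 4!·8!·2!/15! = 1/675675; Racah Σ t=0..0: t=0:+1/34560 = 1/34560; ⇒ 3j(6 3 5; 1 -3 2)² = 7/429, sgn -1
I_A²/I_B² = (3/91)/(7/429) = 99/49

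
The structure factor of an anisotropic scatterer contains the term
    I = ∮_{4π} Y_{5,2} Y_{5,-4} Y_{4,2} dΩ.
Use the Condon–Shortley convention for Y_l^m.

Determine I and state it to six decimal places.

Checks pass: Σm=0; 14 even; l₃=4∈[0,10].
(2·5+1)(2·5+1)(2·4+1) = 1089
Δ: 6! 4! 4! / 15! → 1/3153150
sum: t=1:−1/69120 t=2:+1/1728 t=3:−1/576 t=4:+1/1728 t=5:−1/69120 = -7/11520
3j²(5 5 4; 0 0 0) = Δ·Π!·Σ² = 2/143  (sign -1)
sum: t=0:+1/25920 t=1:−1/11520 = -1/20736
3j²(5 5 4; 2 -4 2) = Δ·Π!·Σ² = 5/429  (sign -1)
combine: 4πI² = 1089·2/143·5/429 = 30/169
take √, sign +1: I = 0.11885360

0.118854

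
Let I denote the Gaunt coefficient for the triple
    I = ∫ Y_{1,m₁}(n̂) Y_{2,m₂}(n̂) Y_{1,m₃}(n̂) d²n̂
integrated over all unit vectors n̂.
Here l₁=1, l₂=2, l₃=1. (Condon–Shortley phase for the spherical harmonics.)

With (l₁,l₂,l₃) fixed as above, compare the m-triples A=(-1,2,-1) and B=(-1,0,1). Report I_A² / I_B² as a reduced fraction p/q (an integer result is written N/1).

l's match ⇒ only the (l;m) 3-j factors differ between A and B.
A: triangle coeff Δ(1,2,1) = 1/30; Σ_t [2,2]: t=2:+1/4 = 1/4; (3j)²=1/5 [(1 2 1; -1 2 -1)], sign=+1
B: triangle coeff Δ(1,2,1) = 1/30; Σ_t [2,2]: t=2:+1/4 = 1/4; (3j)²=1/30 [(1 2 1; -1 0 1)], sign=+1
I_A²/I_B² = (1/5)/(1/30) = 6/1

6/1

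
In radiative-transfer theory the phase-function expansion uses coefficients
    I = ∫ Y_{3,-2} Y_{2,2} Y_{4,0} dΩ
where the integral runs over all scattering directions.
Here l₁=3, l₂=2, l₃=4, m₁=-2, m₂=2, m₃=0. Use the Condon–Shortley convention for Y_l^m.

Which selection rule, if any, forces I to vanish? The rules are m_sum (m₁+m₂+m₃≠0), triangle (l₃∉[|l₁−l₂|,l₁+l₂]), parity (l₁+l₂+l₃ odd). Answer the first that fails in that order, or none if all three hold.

parity

azimuthal sum: -2 + 2 + 0 = 0  ✓
1 ≤ 4 ≤ 5 (triangle on l)  ✓
L = 3 + 2 + 4 = 9 (odd)  ✗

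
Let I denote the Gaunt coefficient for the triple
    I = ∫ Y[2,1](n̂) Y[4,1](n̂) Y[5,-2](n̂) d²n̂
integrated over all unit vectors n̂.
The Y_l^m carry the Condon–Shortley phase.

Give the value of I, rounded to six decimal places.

l₁+l₂+l₃=11 is odd: 3j(l;000)=0 ⇒ I=0

0.000000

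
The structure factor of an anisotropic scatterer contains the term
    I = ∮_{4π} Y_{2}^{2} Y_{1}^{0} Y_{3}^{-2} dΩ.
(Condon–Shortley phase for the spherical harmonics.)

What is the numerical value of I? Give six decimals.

Rules hold: Σm=0, L=6 even, 1≤3≤3.
N = 5·3·7 = 105
Δ = 0!·4!·2!/7! = 1/105
Racah Σ t=0..0: t=0:+1/4 = 1/4
⇒ 3j(2 1 3; 0 0 0)² = 3/35, sgn -1
Racah Σ t=0..0: t=0:+1/24 = 1/24
⇒ 3j(2 1 3; 2 0 -2)² = 1/21, sgn -1
4πI² = N·(3j₀)²·(3jₘ)² = 3/7
I = +1·√(0.428571/4π) = 0.18467439

0.184674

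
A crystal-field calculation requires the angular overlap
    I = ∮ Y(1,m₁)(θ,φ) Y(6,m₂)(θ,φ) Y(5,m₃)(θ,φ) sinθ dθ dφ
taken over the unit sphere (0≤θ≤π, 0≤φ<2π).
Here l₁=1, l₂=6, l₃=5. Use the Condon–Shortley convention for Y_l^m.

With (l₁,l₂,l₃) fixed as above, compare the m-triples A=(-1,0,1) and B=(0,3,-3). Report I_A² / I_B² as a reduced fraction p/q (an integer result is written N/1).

Same 1,6,5: normalisation and zero-m 3j drop out of the ratio.
A: Δ: 2! 0! 10! / 13! → 1/858; sum: t=2:+1/34560 = 1/34560; 3j²(1 6 5; -1 0 1) = Δ·Π!·Σ² = 5/286  (sign +1)
B: Δ: 2! 0! 10! / 13! → 1/858; sum: t=1:−1/80640 = -1/80640; 3j²(1 6 5; 0 3 -3) = Δ·Π!·Σ² = 9/286  (sign -1)
I_A²/I_B² = (5/286)/(9/286) = 5/9

5/9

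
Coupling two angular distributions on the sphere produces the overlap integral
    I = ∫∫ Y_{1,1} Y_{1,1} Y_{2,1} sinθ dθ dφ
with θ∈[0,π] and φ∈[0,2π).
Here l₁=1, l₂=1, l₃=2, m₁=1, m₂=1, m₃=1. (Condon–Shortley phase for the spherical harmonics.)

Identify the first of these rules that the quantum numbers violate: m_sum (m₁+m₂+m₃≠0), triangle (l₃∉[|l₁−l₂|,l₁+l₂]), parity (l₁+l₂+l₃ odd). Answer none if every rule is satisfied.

Σmᵢ = 3  ✗
l₃∈[|l₁−l₂|,l₁+l₂]=[0,2], have l₃=2
Σlᵢ = 4 ⇒ even

m_sum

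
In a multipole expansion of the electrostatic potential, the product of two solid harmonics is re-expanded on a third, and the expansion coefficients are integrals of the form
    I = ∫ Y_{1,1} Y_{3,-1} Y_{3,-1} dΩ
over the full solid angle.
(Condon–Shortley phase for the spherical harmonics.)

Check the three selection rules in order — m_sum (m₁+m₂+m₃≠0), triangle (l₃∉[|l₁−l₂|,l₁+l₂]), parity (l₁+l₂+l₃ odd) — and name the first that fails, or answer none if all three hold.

m_sum

m₁+m₂+m₃ = 1 − 1 − 1 = -1  ✗
triangle: |1−3|=2 ≤ l₃=3 ≤ 1+3=4
parity: l₁+l₂+l₃ = 7 is odd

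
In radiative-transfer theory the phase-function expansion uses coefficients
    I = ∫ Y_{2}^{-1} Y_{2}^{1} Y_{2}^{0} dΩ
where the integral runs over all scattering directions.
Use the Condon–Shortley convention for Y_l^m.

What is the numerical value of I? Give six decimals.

m-sum 0 ✓  L=6 even ✓  0≤2≤4 ✓
Π(2lᵢ+1) = 5×5×5 = 125
triangle coeff Δ(2,2,2) = 1/630
Σ_t [0,2]: t=0:+1/8 t=1:−1/1 t=2:+1/8 = -3/4
(3j)²=2/35 [(2 2 2; 0 0 0)], sign=-1
Σ_t [1,2]: t=1:−1/4 t=2:+1/2 = 1/4
(3j)²=1/70 [(2 2 2; -1 1 0)], sign=+1
⇒ 4πI² = 5/49
I = (-1)√(5/49/(4π)) = -0.09011188

-0.090112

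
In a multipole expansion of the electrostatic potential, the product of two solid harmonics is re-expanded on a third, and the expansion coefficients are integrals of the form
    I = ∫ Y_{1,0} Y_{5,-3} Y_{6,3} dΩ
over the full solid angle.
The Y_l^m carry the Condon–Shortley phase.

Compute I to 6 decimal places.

Checks pass: Σm=0; 12 even; l₃=6∈[4,6].
(2·1+1)(2·5+1)(2·6+1) = 429
Δ: 0! 2! 10! / 13! → 1/858
sum: t=0:+1/14400 = 1/14400
3j²(1 5 6; 0 0 0) = Δ·Π!·Σ² = 6/143  (sign +1)
sum: t=0:+1/80640 = 1/80640
3j²(1 5 6; 0 -3 3) = Δ·Π!·Σ² = 9/286  (sign -1)
combine: 4πI² = 429·6/143·9/286 = 81/143
take √, sign -1: I = -0.21230956

-0.212310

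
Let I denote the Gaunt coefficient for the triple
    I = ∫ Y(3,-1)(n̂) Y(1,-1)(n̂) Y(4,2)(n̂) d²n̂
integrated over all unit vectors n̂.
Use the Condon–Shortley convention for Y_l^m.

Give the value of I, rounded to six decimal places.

0.238414

Rules hold: Σm=0, L=8 even, 2≤4≤4.
N = 7·3·9 = 189
Δ = 0!·6!·2!/9! = 1/252
Racah Σ t=0..0: t=0:+1/36 = 1/36
⇒ 3j(3 1 4; 0 0 0)² = 4/63, sgn +1
Racah Σ t=0..0: t=0:+1/96 = 1/96
⇒ 3j(3 1 4; -1 -1 2)² = 5/84, sgn +1
4πI² = N·(3j₀)²·(3jₘ)² = 5/7
I = +1·√(0.714286/4π) = 0.23841361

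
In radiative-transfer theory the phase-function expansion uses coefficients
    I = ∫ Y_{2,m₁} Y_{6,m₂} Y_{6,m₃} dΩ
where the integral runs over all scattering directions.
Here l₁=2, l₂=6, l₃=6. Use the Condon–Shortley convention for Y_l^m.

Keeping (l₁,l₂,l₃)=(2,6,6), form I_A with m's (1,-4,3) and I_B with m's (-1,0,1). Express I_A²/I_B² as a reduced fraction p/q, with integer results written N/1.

Same 2,6,6: normalisation and zero-m 3j drop out of the ratio.
A: Δ: 2! 2! 10! / 15! → 1/90090; sum: t=0:+1/161280 t=1:−1/725760 = 1/207360; 3j²(2 6 6; 1 -4 3) = Δ·Π!·Σ² = 7/286  (sign -1)
B: Δ: 2! 2! 10! / 15! → 1/90090; sum: t=1:−1/28800 t=2:+1/34560 = -1/172800; 3j²(2 6 6; -1 0 1) = Δ·Π!·Σ² = 1/1430  (sign +1)
I_A²/I_B² = (7/286)/(1/1430) = 35/1

35/1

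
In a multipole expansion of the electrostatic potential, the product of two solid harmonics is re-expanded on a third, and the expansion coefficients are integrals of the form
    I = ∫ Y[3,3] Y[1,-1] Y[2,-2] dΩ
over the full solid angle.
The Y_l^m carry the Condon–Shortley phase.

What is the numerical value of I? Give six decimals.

-0.319865

Checks pass: Σm=0; 6 even; l₃=2∈[2,4].
(2·3+1)(2·1+1)(2·2+1) = 105
Δ: 2! 4! 0! / 7! → 1/105
sum: t=1:−1/4 = -1/4
3j²(3 1 2; 0 0 0) = Δ·Π!·Σ² = 3/35  (sign -1)
sum: t=0:+1/48 = 1/48
3j²(3 1 2; 3 -1 -2) = Δ·Π!·Σ² = 1/7  (sign +1)
combine: 4πI² = 105·3/35·1/7 = 9/7
take √, sign -1: I = -0.31986543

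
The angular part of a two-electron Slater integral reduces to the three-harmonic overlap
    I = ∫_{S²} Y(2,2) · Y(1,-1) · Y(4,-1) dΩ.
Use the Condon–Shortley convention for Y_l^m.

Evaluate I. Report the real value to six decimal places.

0.000000

|2−1|≤4≤2+1 violated ⇒ I = 0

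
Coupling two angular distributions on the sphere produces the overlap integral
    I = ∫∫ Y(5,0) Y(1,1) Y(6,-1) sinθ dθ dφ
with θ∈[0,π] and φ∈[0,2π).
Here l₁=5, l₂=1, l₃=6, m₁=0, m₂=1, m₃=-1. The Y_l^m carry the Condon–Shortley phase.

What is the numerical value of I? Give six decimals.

Checks pass: Σm=0; 12 even; l₃=6∈[4,6].
(2·5+1)(2·1+1)(2·6+1) = 429
Δ: 0! 10! 2! / 13! → 1/858
sum: t=0:+1/14400 = 1/14400
3j²(5 1 6; 0 0 0) = Δ·Π!·Σ² = 6/143  (sign +1)
sum: t=0:+1/28800 = 1/28800
3j²(5 1 6; 0 1 -1) = Δ·Π!·Σ² = 7/286  (sign -1)
combine: 4πI² = 429·6/143·7/286 = 63/143
take √, sign -1: I = -0.18723944

-0.187239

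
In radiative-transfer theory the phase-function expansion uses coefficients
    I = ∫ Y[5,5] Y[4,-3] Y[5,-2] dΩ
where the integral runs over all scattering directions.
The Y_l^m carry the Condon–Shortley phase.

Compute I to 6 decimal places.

0.140629

Rules hold: Σm=0, L=14 even, 1≤5≤9.
N = 11·9·11 = 1089
Δ = 4!·6!·4!/15! = 1/3153150
Racah Σ t=0..4: t=0:+1/69120 t=1:−1/1728 t=2:+1/576 t=3:−1/1728 t=4:+1/69120 = 7/11520
⇒ 3j(5 4 5; 0 0 0)² = 2/143, sgn -1
Racah Σ t=0..0: t=0:+1/103680 = 1/103680
⇒ 3j(5 4 5; 5 -3 -2)² = 7/429, sgn -1
4πI² = N·(3j₀)²·(3jₘ)² = 42/169
I = +1·√(0.248521/4π) = 0.14062948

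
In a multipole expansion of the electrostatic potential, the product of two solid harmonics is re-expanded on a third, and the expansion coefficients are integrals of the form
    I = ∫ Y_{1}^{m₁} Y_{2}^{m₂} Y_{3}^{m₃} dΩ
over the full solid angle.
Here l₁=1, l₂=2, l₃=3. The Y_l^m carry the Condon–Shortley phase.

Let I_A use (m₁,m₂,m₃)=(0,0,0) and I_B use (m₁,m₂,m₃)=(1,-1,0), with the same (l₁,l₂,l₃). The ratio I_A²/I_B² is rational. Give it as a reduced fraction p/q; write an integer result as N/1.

Shared (l₁,l₂,l₃)=(1,2,3): N and (l;000)² cancel in I_A²/I_B².
A: Δ = 0!·2!·4!/7! = 1/105; Racah Σ t=0..0: t=0:+1/4 = 1/4; ⇒ 3j(1 2 3; 0 0 0)² = 3/35, sgn -1
B: Δ = 0!·2!·4!/7! = 1/105; Racah Σ t=0..0: t=0:+1/12 = 1/12; ⇒ 3j(1 2 3; 1 -1 0)² = 1/35, sgn -1
I_A²/I_B² = (3/35)/(1/35) = 3/1

3/1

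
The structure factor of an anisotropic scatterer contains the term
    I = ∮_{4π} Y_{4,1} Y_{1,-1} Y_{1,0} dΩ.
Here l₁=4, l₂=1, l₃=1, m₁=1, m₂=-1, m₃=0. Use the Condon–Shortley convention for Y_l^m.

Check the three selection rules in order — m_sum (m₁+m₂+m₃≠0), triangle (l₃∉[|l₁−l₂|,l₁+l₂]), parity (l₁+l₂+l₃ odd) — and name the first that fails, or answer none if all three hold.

azimuthal sum: 1 − 1 + 0 = 0  ✓
3 ≤ 1 ≤ 5 (triangle on l)  ✗
L = 4 + 1 + 1 = 6 (even)

triangle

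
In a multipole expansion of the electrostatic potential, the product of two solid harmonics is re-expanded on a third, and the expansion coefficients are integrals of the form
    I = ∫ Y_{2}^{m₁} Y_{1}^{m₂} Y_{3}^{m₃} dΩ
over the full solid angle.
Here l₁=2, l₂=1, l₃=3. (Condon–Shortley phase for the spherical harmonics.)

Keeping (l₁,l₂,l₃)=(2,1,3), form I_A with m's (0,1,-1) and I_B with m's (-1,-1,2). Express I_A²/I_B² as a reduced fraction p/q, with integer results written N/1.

3/5

l's match ⇒ only the (l;m) 3-j factors differ between A and B.
A: triangle coeff Δ(2,1,3) = 1/105; Σ_t [0,0]: t=0:+1/8 = 1/8; (3j)²=2/35 [(2 1 3; 0 1 -1)], sign=+1
B: triangle coeff Δ(2,1,3) = 1/105; Σ_t [0,0]: t=0:+1/12 = 1/12; (3j)²=2/21 [(2 1 3; -1 -1 2)], sign=-1
I_A²/I_B² = (2/35)/(2/21) = 3/5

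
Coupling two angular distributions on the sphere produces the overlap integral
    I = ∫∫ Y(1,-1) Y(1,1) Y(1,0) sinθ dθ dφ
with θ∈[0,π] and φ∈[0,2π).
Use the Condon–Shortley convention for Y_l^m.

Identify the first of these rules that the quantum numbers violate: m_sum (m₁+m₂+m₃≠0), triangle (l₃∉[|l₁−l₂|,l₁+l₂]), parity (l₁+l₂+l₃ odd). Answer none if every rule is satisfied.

m₁+m₂+m₃ = -1 + 1 + 0 = 0  ✓
triangle: |1−1|=0 ≤ l₃=1 ≤ 1+1=2  ✓
parity: l₁+l₂+l₃ = 3 is odd  ✗

parity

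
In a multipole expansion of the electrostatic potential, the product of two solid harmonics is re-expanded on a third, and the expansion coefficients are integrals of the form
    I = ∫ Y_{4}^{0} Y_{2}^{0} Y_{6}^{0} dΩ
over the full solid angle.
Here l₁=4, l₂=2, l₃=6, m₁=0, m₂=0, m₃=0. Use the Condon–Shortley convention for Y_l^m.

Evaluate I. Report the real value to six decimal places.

0.238565

Rules hold: Σm=0, L=12 even, 2≤6≤6.
N = 9·5·13 = 585
Δ = 0!·8!·4!/13! = 1/6435
Racah Σ t=0..0: t=0:+1/2304 = 1/2304
⇒ 3j(4 2 6; 0 0 0)² = 5/143, sgn +1
(m-triple is (0,0,0) — same symbol as above.)
4πI² = N·(3j₀)²·(3jₘ)² = 1125/1573
I = +1·√(0.715194/4π) = 0.23856513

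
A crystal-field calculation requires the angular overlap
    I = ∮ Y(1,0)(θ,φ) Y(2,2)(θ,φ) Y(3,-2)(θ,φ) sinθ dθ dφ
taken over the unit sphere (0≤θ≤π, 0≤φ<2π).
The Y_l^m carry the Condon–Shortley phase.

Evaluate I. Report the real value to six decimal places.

0.184674

m-sum 0 ✓  L=6 even ✓  1≤3≤3 ✓
Π(2lᵢ+1) = 3×5×7 = 105
triangle coeff Δ(1,2,3) = 1/105
Σ_t [0,0]: t=0:+1/4 = 1/4
(3j)²=3/35 [(1 2 3; 0 0 0)], sign=-1
Σ_t [0,0]: t=0:+1/24 = 1/24
(3j)²=1/21 [(1 2 3; 0 2 -2)], sign=-1
⇒ 4πI² = 3/7
I = (+1)√(3/7/(4π)) = 0.18467439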